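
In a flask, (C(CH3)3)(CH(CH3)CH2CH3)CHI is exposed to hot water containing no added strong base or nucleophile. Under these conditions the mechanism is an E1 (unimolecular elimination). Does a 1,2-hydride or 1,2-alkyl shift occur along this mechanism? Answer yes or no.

The first-formed carbocation is secondary.
The adjacent sec-butyl carbon already bears 2 other carbon substituents and has a hydrogen to migrate; after a 1,2-hydride shift from that carbon the positive charge sits on a tertiary centre.
Tertiary is more stable than secondary, so the shift occurs.

yes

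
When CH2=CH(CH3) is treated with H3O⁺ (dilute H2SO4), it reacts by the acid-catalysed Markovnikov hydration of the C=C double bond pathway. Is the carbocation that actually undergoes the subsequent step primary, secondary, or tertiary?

secondary

Step 1: The π electrons of the C=C bond attack a proton of H3O⁺; Markovnikov addition places the new C–H on the less-substituted alkene carbon, so the positive charge ends up on the more-substituted carbon — a secondary carbocation. H2O is released.
No single 1,2-shift to an adjacent carbon would give a more-substituted cation, so no rearrangement occurs.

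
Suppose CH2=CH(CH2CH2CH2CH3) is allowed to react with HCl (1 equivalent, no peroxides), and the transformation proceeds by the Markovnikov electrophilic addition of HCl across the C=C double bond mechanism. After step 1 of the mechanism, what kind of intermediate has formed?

secondary carbocation

Step 1: The π electrons of the C=C bond attack a proton of HCl; Markovnikov addition places the new C–H on the less-substituted alkene carbon, so the positive charge ends up on the more-substituted carbon — a secondary carbocation. The H–Cl bond breaks heterolytically, releasing Cl⁻.
After step 1 the species present is a secondary carbocation.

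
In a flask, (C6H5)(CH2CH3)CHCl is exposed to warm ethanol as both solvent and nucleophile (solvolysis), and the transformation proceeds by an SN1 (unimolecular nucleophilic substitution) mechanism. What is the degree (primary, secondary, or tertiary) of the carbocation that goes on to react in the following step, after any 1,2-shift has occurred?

Step 1: Unassisted departure of Cl⁻ (taking the C–Cl bonding pair) generates a secondary carbocation.
No single 1,2-shift to an adjacent carbon would give a more-substituted cation, so no rearrangement occurs.

secondary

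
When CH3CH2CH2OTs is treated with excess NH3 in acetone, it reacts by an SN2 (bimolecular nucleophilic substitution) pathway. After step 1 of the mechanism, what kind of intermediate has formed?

Step 1: A lone pair on the N of NH3 attacks the α-carbon from the back side while the C–O bond breaks; both bonding electrons leave with TsO⁻. The product of this concerted step is an alkylammonium ion.
After step 1 the species present is an ammonium ion.

ammonium ion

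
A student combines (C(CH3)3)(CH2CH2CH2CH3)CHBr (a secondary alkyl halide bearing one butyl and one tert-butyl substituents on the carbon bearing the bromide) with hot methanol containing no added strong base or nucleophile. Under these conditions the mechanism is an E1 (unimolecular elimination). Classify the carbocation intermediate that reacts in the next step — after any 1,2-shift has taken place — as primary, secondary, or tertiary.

Step 1: Unassisted departure of Br⁻ (taking the C–Br bonding pair) generates a secondary carbocation.
Step 2: A 1,2-methyl shift from the adjacent tert-butyl carbon moves the positive charge from the secondary centre to an adjacent carbon, generating a more stable tertiary carbocation.
The cation rearranges from secondary to tertiary via a 1,2-methyl shift from the adjacent tert-butyl carbon; the tertiary cation is what reacts next.

tertiary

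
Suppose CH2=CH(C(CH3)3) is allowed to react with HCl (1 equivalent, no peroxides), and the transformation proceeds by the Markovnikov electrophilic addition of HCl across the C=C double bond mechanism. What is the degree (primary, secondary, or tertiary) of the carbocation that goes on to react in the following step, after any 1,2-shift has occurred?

tertiary

Step 1: Protonation of the alkene by HCl: the π bond acts as the nucleophile and picks up H⁺, giving the more stable (Markovnikov) secondary carbocation. The H–Cl bond breaks heterolytically, releasing Cl⁻.
Step 2: Carbocation rearrangement: a 1,2-methyl shift from the adjacent tert-butyl carbon converts the initially-formed secondary cation into the more stable tertiary cation.
The cation rearranges from secondary to tertiary via a 1,2-methyl shift from the adjacent tert-butyl carbon; the tertiary cation is what reacts next.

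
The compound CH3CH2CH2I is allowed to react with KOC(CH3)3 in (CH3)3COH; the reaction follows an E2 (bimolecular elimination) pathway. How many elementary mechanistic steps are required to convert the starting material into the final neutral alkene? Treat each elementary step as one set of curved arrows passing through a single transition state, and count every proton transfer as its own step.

1

Step 1: In one step, (CH3)3CO⁻ pulls off a β-proton, the C–I bond cleaves, and a C=C double bond forms between the α- and β-carbons (E2, anti elimination).
Total: 1 elementary step.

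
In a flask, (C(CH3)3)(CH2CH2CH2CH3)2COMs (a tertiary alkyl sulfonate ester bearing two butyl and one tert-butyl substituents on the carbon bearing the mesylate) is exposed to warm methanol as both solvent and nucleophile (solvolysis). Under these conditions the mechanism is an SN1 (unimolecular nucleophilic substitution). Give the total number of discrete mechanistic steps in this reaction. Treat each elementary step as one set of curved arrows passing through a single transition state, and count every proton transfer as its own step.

Step 1: Rate-determining heterolysis of the C–O bond gives MsO⁻ and a tertiary carbocation.
(No 1,2-shift: no single shift to an adjacent carbon would give a more stable cation.)
Step 2: CH3OH donates an oxygen lone pair into the empty p orbital of the cation, giving a protonated ether (an oxonium ion).
Step 3: Proton transfer from the O–H of the oxonium ion to a solvent molecule delivers the neutral ether.
Total: 3 elementary steps.

3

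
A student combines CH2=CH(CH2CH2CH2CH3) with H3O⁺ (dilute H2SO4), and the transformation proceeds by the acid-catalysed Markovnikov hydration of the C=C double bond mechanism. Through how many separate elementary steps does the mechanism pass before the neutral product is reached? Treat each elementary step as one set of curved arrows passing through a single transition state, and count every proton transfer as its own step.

3

Step 1: Protonation of the alkene by H3O⁺: the π bond acts as the nucleophile and picks up H⁺, giving the more stable (Markovnikov) secondary carbocation. H2O is released.
(No 1,2-shift: no single shift to an adjacent carbon would give a more stable cation.)
Step 2: A lone pair on the oxygen of H2O attacks the carbocation, forming a C–O bond and an oxonium ion (a protonated alcohol).
Step 3: H2O removes a proton from the oxonium oxygen, regenerating H3O⁺ and giving the neutral alcohol.
Total: 3 elementary steps.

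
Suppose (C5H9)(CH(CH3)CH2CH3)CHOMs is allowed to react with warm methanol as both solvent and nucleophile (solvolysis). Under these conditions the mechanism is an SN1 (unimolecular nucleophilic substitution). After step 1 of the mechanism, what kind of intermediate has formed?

Step 1: Rate-determining heterolysis of the C–O bond gives MsO⁻ and a secondary carbocation.
After step 1 the species present is a secondary carbocation.

secondary carbocation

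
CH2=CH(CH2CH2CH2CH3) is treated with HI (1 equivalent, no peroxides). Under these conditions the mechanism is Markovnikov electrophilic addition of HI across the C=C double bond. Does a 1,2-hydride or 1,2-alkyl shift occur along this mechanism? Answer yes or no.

no

The first-formed carbocation is secondary.
No single 1,2-shift to an adjacent carbon would produce a more-substituted cation than the one already present, so no rearrangement occurs.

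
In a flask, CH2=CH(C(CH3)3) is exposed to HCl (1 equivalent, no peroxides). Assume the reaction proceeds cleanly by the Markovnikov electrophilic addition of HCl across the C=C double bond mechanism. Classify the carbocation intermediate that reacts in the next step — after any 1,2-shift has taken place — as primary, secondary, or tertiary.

tertiary

Step 1: The π electrons of the C=C bond attack a proton of HCl; Markovnikov addition places the new C–H on the less-substituted alkene carbon, so the positive charge ends up on the more-substituted carbon — a secondary carbocation. The H–Cl bond breaks heterolytically, releasing Cl⁻.
Step 2: A methyl group with its bonding pair migrates from the adjacent tert-butyl carbon to the cationic centre — a 1,2-methyl shift — upgrading the secondary cation to a tertiary one.
The cation rearranges from secondary to tertiary via a 1,2-methyl shift from the adjacent tert-butyl carbon; the tertiary cation is what reacts next.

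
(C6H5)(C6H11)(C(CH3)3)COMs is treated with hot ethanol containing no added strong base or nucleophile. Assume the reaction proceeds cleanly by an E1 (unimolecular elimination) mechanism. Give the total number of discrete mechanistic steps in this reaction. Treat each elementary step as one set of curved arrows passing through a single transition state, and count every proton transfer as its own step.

Step 1: Ionisation: the C–O σ-bond cleaves heterolytically; both bonding electrons depart with MsO⁻, leaving a tertiary carbocation at the α-carbon.
(No 1,2-shift: no single shift to an adjacent carbon would give a more stable cation.)
Step 2: An ethanol molecule (solvent) deprotonates a β-carbon; as the C–H bond breaks, those electrons form the new alkene π bond.
Total: 2 elementary steps.

2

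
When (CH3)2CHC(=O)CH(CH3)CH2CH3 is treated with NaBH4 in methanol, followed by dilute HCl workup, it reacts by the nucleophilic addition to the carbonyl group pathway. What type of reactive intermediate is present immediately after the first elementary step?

tetrahedral alkoxide intermediate

Step 1: H⁻ (delivered from BH4⁻) attacks the sp² carbonyl carbon; the C=O π bond breaks and the electrons end up as a lone pair on the alkoxide oxygen of the tetrahedral intermediate.
After step 1 the species present is a tetrahedral alkoxide intermediate.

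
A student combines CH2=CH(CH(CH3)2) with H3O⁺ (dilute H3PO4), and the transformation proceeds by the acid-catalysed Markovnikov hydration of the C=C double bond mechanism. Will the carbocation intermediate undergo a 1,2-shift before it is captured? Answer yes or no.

The first-formed carbocation is secondary.
The adjacent isopropyl carbon already bears 2 other carbon substituents and has a hydrogen to migrate; after a 1,2-hydride shift from that carbon the positive charge sits on a tertiary centre.
Tertiary is more stable than secondary, so the shift occurs.

yes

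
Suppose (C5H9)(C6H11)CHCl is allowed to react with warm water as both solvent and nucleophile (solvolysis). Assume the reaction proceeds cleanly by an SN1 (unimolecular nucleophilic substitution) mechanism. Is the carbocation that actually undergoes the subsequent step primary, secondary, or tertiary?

tertiary

Step 1: Unassisted departure of Cl⁻ (taking the C–Cl bonding pair) generates a secondary carbocation.
Step 2: Carbocation rearrangement: a 1,2-hydride shift from the adjacent cyclohexyl carbon converts the initially-formed secondary cation into the more stable tertiary cation.
The cation rearranges from secondary to tertiary via a 1,2-hydride shift from the adjacent cyclohexyl carbon; the tertiary cation is what reacts next.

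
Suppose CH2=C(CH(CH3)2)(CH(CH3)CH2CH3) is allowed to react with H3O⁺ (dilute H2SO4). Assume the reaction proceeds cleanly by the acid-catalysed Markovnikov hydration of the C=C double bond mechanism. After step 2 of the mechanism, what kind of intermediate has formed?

oxonium ion

Step 1: Protonation of the alkene by H3O⁺: the π bond acts as the nucleophile and picks up H⁺, giving the more stable (Markovnikov) tertiary carbocation. H2O is released.
Step 2: Water acts as the nucleophile: an oxygen lone pair bonds to the cationic carbon, giving an oxonium-ion intermediate.
After step 2 the species present is an oxonium ion.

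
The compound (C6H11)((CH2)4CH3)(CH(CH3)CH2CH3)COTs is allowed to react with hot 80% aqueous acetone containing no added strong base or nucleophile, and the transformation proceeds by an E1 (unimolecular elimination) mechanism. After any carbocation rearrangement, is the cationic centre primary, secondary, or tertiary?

tertiary

Step 1: Rate-determining heterolysis of the C–O bond gives TsO⁻ and a tertiary carbocation.
No single 1,2-shift to an adjacent carbon would give a more-substituted cation, so no rearrangement occurs.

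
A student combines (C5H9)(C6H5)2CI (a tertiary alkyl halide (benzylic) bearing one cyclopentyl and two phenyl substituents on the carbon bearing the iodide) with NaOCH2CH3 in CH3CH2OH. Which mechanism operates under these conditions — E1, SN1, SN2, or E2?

E2

Conditions: a strong base with a tertiary substrate bearing a β-hydrogen.
These conditions are the textbook signature of the E2 pathway.
A strong (often hindered) base removes a β-H in concert with loss of the leaving group — bimolecular elimination.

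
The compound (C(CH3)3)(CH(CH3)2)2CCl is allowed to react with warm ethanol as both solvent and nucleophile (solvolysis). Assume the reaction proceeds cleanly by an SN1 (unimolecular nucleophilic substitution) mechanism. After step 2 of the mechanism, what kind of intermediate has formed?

Step 1: Unassisted departure of Cl⁻ (taking the C–Cl bonding pair) generates a tertiary carbocation.
Step 2: CH3CH2OH donates an oxygen lone pair into the empty p orbital of the cation, giving a protonated ether (an oxonium ion).
After step 2 the species present is an oxonium ion.

oxonium ion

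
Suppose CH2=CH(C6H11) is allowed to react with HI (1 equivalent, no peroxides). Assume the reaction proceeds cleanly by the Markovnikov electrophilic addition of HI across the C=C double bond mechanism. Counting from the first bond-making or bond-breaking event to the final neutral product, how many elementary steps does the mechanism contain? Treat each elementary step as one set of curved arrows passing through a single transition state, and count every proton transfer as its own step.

Step 1: Electrophilic addition begins with the π(C=C) electrons forming a bond to the proton of HI. Following Markovnikov's rule, the resulting cation is secondary. The H–I bond breaks heterolytically, releasing I⁻.
Step 2: Carbocation rearrangement: a 1,2-hydride shift from the adjacent cyclohexyl carbon converts the initially-formed secondary cation into the more stable tertiary cation.
Step 3: The I⁻ anion donates a lone pair to the carbocation, forming the new C–I σ-bond and giving the neutral alkyl halide.
Total: 3 elementary steps.

3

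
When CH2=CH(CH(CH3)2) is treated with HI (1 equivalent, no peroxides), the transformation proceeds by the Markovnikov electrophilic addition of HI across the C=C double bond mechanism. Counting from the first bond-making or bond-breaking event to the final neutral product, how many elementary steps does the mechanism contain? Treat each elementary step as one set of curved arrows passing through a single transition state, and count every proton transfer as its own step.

Step 1: Protonation of the alkene by HI: the π bond acts as the nucleophile and picks up H⁺, giving the more stable (Markovnikov) secondary carbocation. The H–I bond breaks heterolytically, releasing I⁻.
Step 2: A 1,2-hydride shift from the adjacent isopropyl carbon moves the positive charge from the secondary centre to an adjacent carbon, generating a more stable tertiary carbocation.
Step 3: Nucleophilic attack by I⁻ on the carbocation completes the addition, giving R–I.
Total: 3 elementary steps.

3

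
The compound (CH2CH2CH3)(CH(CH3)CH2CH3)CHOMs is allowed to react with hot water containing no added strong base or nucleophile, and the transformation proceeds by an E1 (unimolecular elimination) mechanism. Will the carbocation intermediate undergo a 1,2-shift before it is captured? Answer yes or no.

yes

The first-formed carbocation is secondary.
The adjacent sec-butyl carbon already bears 2 other carbon substituents and has a hydrogen to migrate; after a 1,2-hydride shift from that carbon the positive charge sits on a tertiary centre.
Tertiary is more stable than secondary, so the shift occurs.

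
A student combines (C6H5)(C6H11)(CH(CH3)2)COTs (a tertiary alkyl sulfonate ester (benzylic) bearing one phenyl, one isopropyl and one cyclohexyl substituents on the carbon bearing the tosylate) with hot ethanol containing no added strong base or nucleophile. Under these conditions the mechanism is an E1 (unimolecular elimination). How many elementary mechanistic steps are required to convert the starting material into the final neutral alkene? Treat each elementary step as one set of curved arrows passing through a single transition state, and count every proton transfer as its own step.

Step 1: Unassisted departure of TsO⁻ (taking the C–O bonding pair) generates a tertiary carbocation.
(No 1,2-shift: no single shift to an adjacent carbon would give a more stable cation.)
Step 2: An ethanol molecule (solvent) deprotonates a β-carbon; as the C–H bond breaks, those electrons form the new alkene π bond.
Total: 2 elementary steps.

2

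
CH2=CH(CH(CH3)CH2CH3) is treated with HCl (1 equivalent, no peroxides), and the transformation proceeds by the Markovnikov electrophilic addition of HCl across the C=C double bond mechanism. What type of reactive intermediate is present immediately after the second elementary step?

Step 1: The π electrons of the C=C bond attack a proton of HCl; Markovnikov addition places the new C–H on the less-substituted alkene carbon, so the positive charge ends up on the more-substituted carbon — a secondary carbocation. The H–Cl bond breaks heterolytically, releasing Cl⁻.
Step 2: Carbocation rearrangement: a 1,2-hydride shift from the adjacent sec-butyl carbon converts the initially-formed secondary cation into the more stable tertiary cation.
After step 2 the species present is a tertiary carbocation.

tertiary carbocation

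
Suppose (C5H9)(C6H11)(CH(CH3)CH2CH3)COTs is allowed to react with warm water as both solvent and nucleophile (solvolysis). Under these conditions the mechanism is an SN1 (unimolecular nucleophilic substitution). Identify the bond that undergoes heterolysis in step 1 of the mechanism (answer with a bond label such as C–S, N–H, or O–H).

Step 1: Rate-determining heterolysis of the C–O bond gives TsO⁻ and a tertiary carbocation.
The bond broken in this step is the C–O bond.

C–O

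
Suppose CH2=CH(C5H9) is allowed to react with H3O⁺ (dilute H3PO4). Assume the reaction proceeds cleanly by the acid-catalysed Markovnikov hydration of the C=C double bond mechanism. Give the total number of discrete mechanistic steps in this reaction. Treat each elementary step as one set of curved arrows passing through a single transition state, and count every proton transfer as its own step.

Step 1: The π electrons of the C=C bond attack a proton of H3O⁺; Markovnikov addition places the new C–H on the less-substituted alkene carbon, so the positive charge ends up on the more-substituted carbon — a secondary carbocation. H2O is released.
Step 2: A hydride (H with its bonding pair) migrates from the adjacent cyclopentyl carbon to the cationic centre — a 1,2-hydride shift — upgrading the secondary cation to a tertiary one.
Step 3: A lone pair on the oxygen of H2O attacks the carbocation, forming a C–O bond and an oxonium ion (a protonated alcohol).
Step 4: H2O removes a proton from the oxonium oxygen, regenerating H3O⁺ and giving the neutral alcohol.
Total: 4 elementary steps.

4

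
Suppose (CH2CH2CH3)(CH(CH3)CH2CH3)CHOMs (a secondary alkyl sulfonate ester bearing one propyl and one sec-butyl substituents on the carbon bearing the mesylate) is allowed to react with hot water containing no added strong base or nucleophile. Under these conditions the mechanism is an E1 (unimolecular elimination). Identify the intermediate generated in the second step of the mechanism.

tertiary carbocation

Step 1: Rate-determining heterolysis of the C–O bond gives MsO⁻ and a secondary carbocation.
Step 2: Carbocation rearrangement: a 1,2-hydride shift from the adjacent sec-butyl carbon converts the initially-formed secondary cation into the more stable tertiary cation.
After step 2 the species present is a tertiary carbocation.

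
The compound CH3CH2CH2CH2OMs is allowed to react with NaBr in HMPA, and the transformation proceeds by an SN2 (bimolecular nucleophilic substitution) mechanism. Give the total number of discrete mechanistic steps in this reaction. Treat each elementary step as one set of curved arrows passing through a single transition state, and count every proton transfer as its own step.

Step 1: Backside attack by Br⁻ on the carbon bearing the mesylate: the new C–Br bond forms as the C–O bond breaks, with Walden inversion at carbon.
Total: 1 elementary step.

1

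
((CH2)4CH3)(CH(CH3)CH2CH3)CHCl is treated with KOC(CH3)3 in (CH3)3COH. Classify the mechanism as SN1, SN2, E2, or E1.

Conditions: a strong/bulky base with a secondary substrate bearing a β-hydrogen.
These conditions are the textbook signature of the E2 pathway.
A strong (often hindered) base removes a β-H in concert with loss of the leaving group — bimolecular elimination.

E2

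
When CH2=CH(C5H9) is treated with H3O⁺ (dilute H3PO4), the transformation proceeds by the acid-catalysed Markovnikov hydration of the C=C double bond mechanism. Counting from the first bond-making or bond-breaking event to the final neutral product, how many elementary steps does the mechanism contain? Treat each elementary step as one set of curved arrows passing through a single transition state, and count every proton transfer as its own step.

Step 1: Protonation of the alkene by H3O⁺: the π bond acts as the nucleophile and picks up H⁺, giving the more stable (Markovnikov) secondary carbocation. H2O is released.
Step 2: A 1,2-hydride shift from the adjacent cyclopentyl carbon moves the positive charge from the secondary centre to an adjacent carbon, generating a more stable tertiary carbocation.
Step 3: Nucleophilic capture of the cation by H2O produces the protonated alcohol (an oxonium ion).
Step 4: Proton transfer from the O–H of the oxonium ion to H2O completes the catalytic cycle and yields the alcohol.
Total: 4 elementary steps.

4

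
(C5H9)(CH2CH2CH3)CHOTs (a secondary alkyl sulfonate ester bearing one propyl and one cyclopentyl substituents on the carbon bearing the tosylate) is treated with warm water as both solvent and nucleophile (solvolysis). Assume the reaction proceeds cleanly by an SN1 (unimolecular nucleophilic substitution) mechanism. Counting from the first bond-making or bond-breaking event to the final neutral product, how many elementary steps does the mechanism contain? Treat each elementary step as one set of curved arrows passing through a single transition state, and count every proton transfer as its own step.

4

Step 1: Unassisted departure of TsO⁻ (taking the C–O bonding pair) generates a secondary carbocation.
Step 2: A hydride (H with its bonding pair) migrates from the adjacent cyclopentyl carbon to the cationic centre — a 1,2-hydride shift — upgrading the secondary cation to a tertiary one.
Step 3: A lone pair on the oxygen of H2O attacks the carbocation, forming a new C–O σ-bond and an oxonium ion.
Step 4: Deprotonation of the oxonium oxygen by solvent water yields the neutral alcohol.
Total: 4 elementary steps.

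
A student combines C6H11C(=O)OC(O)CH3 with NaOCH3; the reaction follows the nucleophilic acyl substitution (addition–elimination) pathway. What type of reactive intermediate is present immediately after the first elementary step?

tetrahedral intermediate

Step 1: CH3O⁻ adds to the carbonyl carbon; the C=O π electrons shift onto oxygen and a tetrahedral alkoxide intermediate forms.
After step 1 the species present is a tetrahedral intermediate.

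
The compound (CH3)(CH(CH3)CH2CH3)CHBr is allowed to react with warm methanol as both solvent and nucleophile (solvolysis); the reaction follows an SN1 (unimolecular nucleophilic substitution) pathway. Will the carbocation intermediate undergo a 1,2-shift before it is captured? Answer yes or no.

yes

The first-formed carbocation is secondary.
The adjacent sec-butyl carbon already bears 2 other carbon substituents and has a hydrogen to migrate; after a 1,2-hydride shift from that carbon the positive charge sits on a tertiary centre.
Tertiary is more stable than secondary, so the shift occurs.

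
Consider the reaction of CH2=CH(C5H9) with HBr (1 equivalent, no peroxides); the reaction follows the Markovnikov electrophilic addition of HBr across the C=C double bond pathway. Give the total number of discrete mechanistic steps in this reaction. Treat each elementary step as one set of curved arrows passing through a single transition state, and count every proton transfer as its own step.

Step 1: The π electrons of the C=C bond attack a proton of HBr; Markovnikov addition places the new C–H on the less-substituted alkene carbon, so the positive charge ends up on the more-substituted carbon — a secondary carbocation. The H–Br bond breaks heterolytically, releasing Br⁻.
Step 2: Carbocation rearrangement: a 1,2-hydride shift from the adjacent cyclopentyl carbon converts the initially-formed secondary cation into the more stable tertiary cation.
Step 3: Nucleophilic attack by Br⁻ on the carbocation completes the addition, giving R–Br.
Total: 3 elementary steps.

3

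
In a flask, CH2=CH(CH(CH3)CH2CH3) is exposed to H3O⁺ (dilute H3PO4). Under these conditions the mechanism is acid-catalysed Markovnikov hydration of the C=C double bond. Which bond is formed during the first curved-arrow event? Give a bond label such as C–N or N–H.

C–H

Step 1: Electrophilic addition begins with the π(C=C) electrons forming a bond to the proton of H3O⁺. Following Markovnikov's rule, the resulting cation is secondary. H2O is released.
The bond formed in this step is the C–H bond.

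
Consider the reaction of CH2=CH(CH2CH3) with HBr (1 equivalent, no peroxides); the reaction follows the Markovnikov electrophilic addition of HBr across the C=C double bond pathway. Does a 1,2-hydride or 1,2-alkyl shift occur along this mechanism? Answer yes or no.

The first-formed carbocation is secondary.
No single 1,2-shift to an adjacent carbon would produce a more-substituted cation than the one already present, so no rearrangement occurs.

no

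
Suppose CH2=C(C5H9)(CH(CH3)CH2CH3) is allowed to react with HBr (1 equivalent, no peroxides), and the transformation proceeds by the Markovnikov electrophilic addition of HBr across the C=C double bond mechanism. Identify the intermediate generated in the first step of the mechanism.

tertiary carbocation

Step 1: The π electrons of the C=C bond attack a proton of HBr; Markovnikov addition places the new C–H on the less-substituted alkene carbon, so the positive charge ends up on the more-substituted carbon — a tertiary carbocation. The H–Br bond breaks heterolytically, releasing Br⁻.
After step 1 the species present is a tertiary carbocation.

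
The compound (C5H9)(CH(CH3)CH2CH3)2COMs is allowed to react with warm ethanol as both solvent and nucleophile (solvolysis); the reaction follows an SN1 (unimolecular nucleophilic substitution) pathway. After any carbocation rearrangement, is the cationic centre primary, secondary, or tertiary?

tertiary

Step 1: Unassisted departure of MsO⁻ (taking the C–O bonding pair) generates a tertiary carbocation.
No single 1,2-shift to an adjacent carbon would give a more-substituted cation, so no rearrangement occurs.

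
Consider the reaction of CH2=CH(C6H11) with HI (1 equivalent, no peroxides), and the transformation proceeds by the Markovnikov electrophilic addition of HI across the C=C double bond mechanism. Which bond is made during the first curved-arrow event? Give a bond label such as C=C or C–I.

C–H

Step 1: The π electrons of the C=C bond attack a proton of HI; Markovnikov addition places the new C–H on the less-substituted alkene carbon, so the positive charge ends up on the more-substituted carbon — a secondary carbocation. The H–I bond breaks heterolytically, releasing I⁻.
The bond formed in this step is the C–H bond.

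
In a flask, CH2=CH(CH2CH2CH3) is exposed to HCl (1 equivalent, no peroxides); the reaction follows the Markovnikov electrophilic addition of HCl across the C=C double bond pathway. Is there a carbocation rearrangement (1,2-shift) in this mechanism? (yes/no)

no

The first-formed carbocation is secondary.
No single 1,2-shift to an adjacent carbon would produce a more-substituted cation than the one already present, so no rearrangement occurs.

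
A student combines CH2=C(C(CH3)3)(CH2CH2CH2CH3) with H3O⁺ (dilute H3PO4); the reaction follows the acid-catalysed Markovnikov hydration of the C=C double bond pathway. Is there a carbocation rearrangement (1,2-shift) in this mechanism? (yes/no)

The first-formed carbocation is tertiary.
No single 1,2-shift to an adjacent carbon would produce a more-substituted cation than the one already present, so no rearrangement occurs.

no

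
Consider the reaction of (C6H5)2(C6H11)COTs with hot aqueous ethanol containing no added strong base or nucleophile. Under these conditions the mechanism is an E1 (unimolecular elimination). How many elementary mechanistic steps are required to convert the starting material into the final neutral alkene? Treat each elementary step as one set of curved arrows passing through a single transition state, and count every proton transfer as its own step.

Step 1: Ionisation: the C–O σ-bond cleaves heterolytically; both bonding electrons depart with TsO⁻, leaving a tertiary carbocation at the α-carbon.
(No 1,2-shift: no single shift to an adjacent carbon would give a more stable cation.)
Step 2: Loss of a β-proton to a water (or ethanol) molecule of the solvent: the C–H bonding pair collapses toward the cationic carbon to form the C=C π bond, yielding the alkene.
Total: 2 elementary steps.

2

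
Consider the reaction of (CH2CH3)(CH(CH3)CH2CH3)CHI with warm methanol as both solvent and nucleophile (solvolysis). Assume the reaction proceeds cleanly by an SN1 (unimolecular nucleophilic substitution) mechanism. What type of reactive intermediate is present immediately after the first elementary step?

secondary carbocation

Step 1: Rate-determining heterolysis of the C–I bond gives I⁻ and a secondary carbocation.
After step 1 the species present is a secondary carbocation.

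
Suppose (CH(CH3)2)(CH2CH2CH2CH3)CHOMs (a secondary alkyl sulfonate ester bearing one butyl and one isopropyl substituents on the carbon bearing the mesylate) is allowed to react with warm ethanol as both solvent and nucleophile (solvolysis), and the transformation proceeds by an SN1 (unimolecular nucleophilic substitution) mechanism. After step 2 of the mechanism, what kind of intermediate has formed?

Step 1: Ionisation: the C–O σ-bond cleaves heterolytically; both bonding electrons depart with MsO⁻, leaving a secondary carbocation at the α-carbon.
Step 2: A hydride (H with its bonding pair) migrates from the adjacent isopropyl carbon to the cationic centre — a 1,2-hydride shift — upgrading the secondary cation to a tertiary one.
After step 2 the species present is a tertiary carbocation.

tertiary carbocation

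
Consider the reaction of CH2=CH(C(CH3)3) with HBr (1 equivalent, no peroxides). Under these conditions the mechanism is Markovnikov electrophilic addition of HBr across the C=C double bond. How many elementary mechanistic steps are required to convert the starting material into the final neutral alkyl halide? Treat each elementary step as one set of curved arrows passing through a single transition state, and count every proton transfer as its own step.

Step 1: Electrophilic addition begins with the π(C=C) electrons forming a bond to the proton of HBr. Following Markovnikov's rule, the resulting cation is secondary. The H–Br bond breaks heterolytically, releasing Br⁻.
Step 2: Carbocation rearrangement: a 1,2-methyl shift from the adjacent tert-butyl carbon converts the initially-formed secondary cation into the more stable tertiary cation.
Step 3: Br⁻ captures the cation: a lone pair on Br⁻ fills the empty p orbital, producing the alkyl halide product.
Total: 3 elementary steps.

3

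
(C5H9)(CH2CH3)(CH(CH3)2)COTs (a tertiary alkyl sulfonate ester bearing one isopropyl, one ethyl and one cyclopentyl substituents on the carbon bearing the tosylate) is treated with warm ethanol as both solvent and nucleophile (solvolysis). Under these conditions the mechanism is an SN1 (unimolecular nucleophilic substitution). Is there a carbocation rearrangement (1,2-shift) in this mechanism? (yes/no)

no

The first-formed carbocation is tertiary.
No single 1,2-shift to an adjacent carbon would produce a more-substituted cation than the one already present, so no rearrangement occurs.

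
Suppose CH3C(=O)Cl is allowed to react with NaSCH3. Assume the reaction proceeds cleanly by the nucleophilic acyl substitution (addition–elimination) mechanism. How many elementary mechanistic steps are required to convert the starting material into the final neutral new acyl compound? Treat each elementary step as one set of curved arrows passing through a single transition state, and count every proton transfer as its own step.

Step 1: CH3S⁻ adds to the carbonyl carbon; the C=O π electrons shift onto oxygen and a tetrahedral alkoxide intermediate forms.
Step 2: Collapse of the tetrahedral intermediate: the alkoxide oxygen pushes its lone pair back to re-form C=O while Cl⁻ leaves.
Total: 2 elementary steps.

2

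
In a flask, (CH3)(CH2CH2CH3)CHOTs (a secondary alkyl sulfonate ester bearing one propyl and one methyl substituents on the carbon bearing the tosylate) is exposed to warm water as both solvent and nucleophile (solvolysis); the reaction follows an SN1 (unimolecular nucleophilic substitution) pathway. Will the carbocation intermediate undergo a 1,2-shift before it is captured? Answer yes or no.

The first-formed carbocation is secondary.
No single 1,2-shift to an adjacent carbon would produce a more-substituted cation than the one already present, so no rearrangement occurs.

no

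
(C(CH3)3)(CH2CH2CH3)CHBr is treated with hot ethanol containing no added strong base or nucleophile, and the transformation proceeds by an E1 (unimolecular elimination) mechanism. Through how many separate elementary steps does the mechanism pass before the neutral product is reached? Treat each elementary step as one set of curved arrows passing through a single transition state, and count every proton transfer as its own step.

3

Step 1: Unassisted departure of Br⁻ (taking the C–Br bonding pair) generates a secondary carbocation.
Step 2: A 1,2-methyl shift from the adjacent tert-butyl carbon moves the positive charge from the secondary centre to an adjacent carbon, generating a more stable tertiary carbocation.
Step 3: A weak base (an ethanol molecule from the solvent) removes a proton from a carbon adjacent to the cationic centre; the electrons of that C–H bond become the new π(C=C) bond, giving the alkene.
Total: 3 elementary steps.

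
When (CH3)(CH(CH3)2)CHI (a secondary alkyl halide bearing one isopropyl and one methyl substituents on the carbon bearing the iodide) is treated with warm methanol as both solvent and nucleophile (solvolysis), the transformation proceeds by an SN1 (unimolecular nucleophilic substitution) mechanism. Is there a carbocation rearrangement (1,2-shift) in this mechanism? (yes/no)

yes

The first-formed carbocation is secondary.
The adjacent isopropyl carbon already bears 2 other carbon substituents and has a hydrogen to migrate; after a 1,2-hydride shift from that carbon the positive charge sits on a tertiary centre.
Tertiary is more stable than secondary, so the shift occurs.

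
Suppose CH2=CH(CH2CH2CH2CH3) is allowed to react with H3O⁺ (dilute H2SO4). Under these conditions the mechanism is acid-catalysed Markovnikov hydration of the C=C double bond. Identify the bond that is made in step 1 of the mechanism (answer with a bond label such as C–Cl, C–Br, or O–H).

C–H

Step 1: The π electrons of the C=C bond attack a proton of H3O⁺; Markovnikov addition places the new C–H on the less-substituted alkene carbon, so the positive charge ends up on the more-substituted carbon — a secondary carbocation. H2O is released.
The bond formed in this step is the C–H bond.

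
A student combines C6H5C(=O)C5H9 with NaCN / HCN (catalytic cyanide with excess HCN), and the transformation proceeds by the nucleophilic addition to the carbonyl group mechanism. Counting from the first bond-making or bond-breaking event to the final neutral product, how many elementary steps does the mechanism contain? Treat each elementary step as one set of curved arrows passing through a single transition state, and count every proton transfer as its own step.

2

Step 1: CN⁻ attacks the sp² carbonyl carbon; the C=O π bond breaks and the electrons end up as a lone pair on the alkoxide oxygen of the tetrahedral intermediate.
Step 2: Proton transfer from HCN to the alkoxide furnishes a cyanohydrin (and releases another CN⁻ to continue the reaction).
Total: 2 elementary steps.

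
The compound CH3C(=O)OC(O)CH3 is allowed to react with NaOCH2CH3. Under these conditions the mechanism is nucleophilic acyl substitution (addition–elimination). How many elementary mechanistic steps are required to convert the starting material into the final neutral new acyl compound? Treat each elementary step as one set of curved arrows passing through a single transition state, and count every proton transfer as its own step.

2

Step 1: A lone pair on the O of CH3CH2O⁻ attacks the electrophilic acyl carbon; the π(C=O) electrons move onto oxygen, giving a tetrahedral intermediate.
Step 2: Collapse of the tetrahedral intermediate: the alkoxide oxygen pushes its lone pair back to re-form C=O while CH3CO2⁻ leaves.
Total: 2 elementary steps.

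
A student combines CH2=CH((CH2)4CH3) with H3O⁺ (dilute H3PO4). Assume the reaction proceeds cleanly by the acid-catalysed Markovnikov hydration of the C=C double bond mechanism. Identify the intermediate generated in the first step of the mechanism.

Step 1: The π electrons of the C=C bond attack a proton of H3O⁺; Markovnikov addition places the new C–H on the less-substituted alkene carbon, so the positive charge ends up on the more-substituted carbon — a secondary carbocation. H2O is released.
After step 1 the species present is a secondary carbocation.

secondary carbocation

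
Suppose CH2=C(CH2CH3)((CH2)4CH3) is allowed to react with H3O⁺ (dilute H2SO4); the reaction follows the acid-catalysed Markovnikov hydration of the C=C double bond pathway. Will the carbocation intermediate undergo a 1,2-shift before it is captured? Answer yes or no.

no

The first-formed carbocation is tertiary.
No single 1,2-shift to an adjacent carbon would produce a more-substituted cation than the one already present, so no rearrangement occurs.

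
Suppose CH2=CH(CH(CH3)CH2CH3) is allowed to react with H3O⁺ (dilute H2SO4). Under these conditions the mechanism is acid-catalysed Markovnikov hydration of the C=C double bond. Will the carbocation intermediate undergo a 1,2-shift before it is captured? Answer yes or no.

yes

The first-formed carbocation is secondary.
The adjacent sec-butyl carbon already bears 2 other carbon substituents and has a hydrogen to migrate; after a 1,2-hydride shift from that carbon the positive charge sits on a tertiary centre.
Tertiary is more stable than secondary, so the shift occurs.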